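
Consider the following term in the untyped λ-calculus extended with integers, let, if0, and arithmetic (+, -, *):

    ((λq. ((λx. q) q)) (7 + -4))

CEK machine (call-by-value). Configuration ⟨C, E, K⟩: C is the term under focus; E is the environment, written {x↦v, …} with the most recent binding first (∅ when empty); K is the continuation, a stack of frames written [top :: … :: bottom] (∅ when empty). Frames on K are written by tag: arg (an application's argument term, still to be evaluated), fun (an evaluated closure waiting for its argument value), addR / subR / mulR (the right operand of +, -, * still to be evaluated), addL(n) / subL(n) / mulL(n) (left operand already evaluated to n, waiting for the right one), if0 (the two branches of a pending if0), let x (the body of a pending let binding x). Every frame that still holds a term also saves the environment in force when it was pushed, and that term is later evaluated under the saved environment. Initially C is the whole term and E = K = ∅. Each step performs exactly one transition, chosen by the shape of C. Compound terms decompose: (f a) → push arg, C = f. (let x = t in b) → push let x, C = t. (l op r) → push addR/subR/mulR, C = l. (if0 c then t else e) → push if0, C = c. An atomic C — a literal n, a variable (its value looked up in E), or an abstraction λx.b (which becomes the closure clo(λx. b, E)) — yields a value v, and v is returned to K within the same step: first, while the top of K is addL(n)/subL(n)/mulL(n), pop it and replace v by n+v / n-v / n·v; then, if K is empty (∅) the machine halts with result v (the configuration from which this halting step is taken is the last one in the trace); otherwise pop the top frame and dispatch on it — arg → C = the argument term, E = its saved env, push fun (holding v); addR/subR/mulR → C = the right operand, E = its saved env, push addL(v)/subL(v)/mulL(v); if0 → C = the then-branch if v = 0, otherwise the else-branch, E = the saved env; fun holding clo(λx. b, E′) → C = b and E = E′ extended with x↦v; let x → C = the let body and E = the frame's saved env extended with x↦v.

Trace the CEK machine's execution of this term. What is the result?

0. [C=((λq. ((λx. q) q)) (7 + -4)) | E=∅ | K=∅]
1. [C=(λq. ((λx. q) q)) | E=∅ | K=[arg]]
2. [C=(7 + -4) | E=∅ | K=[fun]]
3. [C=7 | E=∅ | K=[addR :: fun]]
4. [C=-4 | E=∅ | K=[addL(7) :: fun]]
5. [C=((λx. q) q) | E={q↦3} | K=∅]
6. [C=(λx. q) | E={q↦3} | K=[arg]]
7. [C=q | E={q↦3} | K=[fun]]
8. [C=q | E={x↦3, q↦3} | K=∅]
→ final value 3

Answer: 3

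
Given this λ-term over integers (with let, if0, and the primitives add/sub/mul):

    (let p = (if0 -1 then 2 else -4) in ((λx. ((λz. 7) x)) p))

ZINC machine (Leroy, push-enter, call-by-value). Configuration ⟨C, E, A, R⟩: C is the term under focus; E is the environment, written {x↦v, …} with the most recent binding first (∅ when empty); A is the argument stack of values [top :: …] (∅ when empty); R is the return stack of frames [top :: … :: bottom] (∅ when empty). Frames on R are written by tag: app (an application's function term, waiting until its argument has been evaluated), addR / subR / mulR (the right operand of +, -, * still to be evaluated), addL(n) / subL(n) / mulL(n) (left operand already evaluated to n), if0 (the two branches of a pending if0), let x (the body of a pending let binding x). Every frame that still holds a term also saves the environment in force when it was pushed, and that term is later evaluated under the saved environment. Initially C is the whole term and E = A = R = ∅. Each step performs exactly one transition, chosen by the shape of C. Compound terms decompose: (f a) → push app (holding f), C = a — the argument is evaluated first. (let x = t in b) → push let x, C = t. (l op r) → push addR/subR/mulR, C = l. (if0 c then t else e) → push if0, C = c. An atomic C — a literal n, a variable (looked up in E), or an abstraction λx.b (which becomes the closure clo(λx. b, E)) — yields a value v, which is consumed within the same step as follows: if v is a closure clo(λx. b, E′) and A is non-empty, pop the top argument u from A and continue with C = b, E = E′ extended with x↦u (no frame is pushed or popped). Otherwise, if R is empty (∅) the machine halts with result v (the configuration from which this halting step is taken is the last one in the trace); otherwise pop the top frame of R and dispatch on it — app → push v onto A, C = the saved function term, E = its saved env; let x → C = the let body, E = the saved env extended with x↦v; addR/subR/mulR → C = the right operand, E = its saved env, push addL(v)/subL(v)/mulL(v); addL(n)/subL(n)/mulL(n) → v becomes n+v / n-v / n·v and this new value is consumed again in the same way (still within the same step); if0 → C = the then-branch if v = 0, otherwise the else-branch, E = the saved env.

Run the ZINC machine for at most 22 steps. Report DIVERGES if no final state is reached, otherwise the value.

[0] [C=(let p = (if0 -1 then 2 else -4) in ((λx. ((λz. 7) x)) p)) | E=∅ | A=∅ | R=∅]
[1] [C=(if0 -1 then 2 else -4) | E=∅ | A=∅ | R=[let p]]
[2] [C=-1 | E=∅ | A=∅ | R=[if0 :: let p]]
[3] [C=-4 | E=∅ | A=∅ | R=[let p]]
[4] [C=((λx. ((λz. 7) x)) p) | E={p↦-4} | A=∅ | R=∅]
[5] [C=p | E={p↦-4} | A=∅ | R=[app]]
[6] [C=(λx. ((λz. 7) x)) | E={p↦-4} | A=[-4] | R=∅]
[7] [C=((λz. 7) x) | E={x↦-4, p↦-4} | A=∅ | R=∅]
[8] [C=x | E={x↦-4, p↦-4} | A=∅ | R=[app]]
[9] [C=(λz. 7) | E={x↦-4, p↦-4} | A=[-4] | R=∅]
[10] [C=7 | E={z↦-4, x↦-4, p↦-4} | A=∅ | R=∅]
→ final value 7

Answer: 7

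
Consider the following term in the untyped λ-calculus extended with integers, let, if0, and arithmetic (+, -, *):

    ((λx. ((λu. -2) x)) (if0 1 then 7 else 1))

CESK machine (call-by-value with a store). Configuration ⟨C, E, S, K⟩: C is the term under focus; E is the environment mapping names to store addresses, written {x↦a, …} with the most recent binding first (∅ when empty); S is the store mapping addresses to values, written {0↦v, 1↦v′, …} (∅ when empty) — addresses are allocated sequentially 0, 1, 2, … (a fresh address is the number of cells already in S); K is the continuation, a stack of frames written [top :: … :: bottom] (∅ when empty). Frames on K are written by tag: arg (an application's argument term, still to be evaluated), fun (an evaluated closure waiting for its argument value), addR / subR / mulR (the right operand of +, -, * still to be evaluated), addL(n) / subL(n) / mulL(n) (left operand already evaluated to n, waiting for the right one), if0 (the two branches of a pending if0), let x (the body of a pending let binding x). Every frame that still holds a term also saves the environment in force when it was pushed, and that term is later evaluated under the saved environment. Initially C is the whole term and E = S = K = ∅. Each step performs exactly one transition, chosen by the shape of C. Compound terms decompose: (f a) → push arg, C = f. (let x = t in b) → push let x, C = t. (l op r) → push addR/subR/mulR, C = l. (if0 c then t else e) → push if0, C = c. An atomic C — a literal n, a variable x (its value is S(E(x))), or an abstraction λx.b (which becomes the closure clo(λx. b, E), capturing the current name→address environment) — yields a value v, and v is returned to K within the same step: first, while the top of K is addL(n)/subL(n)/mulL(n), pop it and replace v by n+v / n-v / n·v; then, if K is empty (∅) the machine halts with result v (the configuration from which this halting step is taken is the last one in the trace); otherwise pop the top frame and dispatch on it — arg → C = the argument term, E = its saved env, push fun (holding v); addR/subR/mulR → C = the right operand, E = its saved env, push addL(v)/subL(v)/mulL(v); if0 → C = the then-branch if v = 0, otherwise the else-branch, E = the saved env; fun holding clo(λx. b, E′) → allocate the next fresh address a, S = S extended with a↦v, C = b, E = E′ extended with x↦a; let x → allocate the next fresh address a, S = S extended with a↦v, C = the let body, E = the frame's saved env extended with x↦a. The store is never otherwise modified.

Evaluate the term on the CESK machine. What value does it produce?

t=0: ⟨C=((λx. ((λu. -2) x)) (if0 1 then 7 else 1)); E=∅; S=∅; K=∅⟩
t=1: ⟨C=(λx. ((λu. -2) x)); E=∅; S=∅; K=[arg]⟩
t=2: ⟨C=(if0 1 then 7 else 1); E=∅; S=∅; K=[fun]⟩
t=3: ⟨C=1; E=∅; S=∅; K=[if0 :: fun]⟩
t=4: ⟨C=1; E=∅; S=∅; K=[fun]⟩
t=5: ⟨C=((λu. -2) x); E={x↦0}; S={0↦1}; K=∅⟩
t=6: ⟨C=(λu. -2); E={x↦0}; S={0↦1}; K=[arg]⟩
t=7: ⟨C=x; E={x↦0}; S={0↦1}; K=[fun]⟩
t=8: ⟨C=-2; E={u↦1, x↦0}; S={0↦1, 1↦1}; K=∅⟩
→ final value -2

Answer: -2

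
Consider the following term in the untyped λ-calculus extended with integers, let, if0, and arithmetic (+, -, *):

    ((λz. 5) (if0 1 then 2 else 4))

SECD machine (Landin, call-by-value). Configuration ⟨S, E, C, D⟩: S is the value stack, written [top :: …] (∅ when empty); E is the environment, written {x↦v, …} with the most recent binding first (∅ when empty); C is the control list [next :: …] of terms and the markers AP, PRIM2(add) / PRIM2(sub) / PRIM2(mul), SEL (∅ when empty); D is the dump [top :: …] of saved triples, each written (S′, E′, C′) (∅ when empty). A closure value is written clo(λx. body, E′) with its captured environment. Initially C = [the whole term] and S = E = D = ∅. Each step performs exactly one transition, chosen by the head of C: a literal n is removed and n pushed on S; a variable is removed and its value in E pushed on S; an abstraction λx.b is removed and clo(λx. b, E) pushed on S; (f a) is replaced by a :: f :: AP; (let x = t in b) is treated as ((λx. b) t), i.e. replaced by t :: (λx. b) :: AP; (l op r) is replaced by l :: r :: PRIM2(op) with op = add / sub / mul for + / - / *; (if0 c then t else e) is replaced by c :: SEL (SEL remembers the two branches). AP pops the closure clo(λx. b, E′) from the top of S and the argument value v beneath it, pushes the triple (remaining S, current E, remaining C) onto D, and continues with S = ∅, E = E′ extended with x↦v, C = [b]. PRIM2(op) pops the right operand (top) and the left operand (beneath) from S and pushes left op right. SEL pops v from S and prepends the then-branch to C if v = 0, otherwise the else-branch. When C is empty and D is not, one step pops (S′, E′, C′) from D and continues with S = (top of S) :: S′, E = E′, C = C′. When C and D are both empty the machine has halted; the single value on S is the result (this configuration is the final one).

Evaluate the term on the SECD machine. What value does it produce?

t=0: ⟨S=∅; E=∅; C=[((λz. 5) (if0 1 then 2 else 4))]; D=∅⟩
t=1: ⟨S=∅; E=∅; C=[(if0 1 then 2 else 4) :: (λz. 5) :: AP]; D=∅⟩
t=2: ⟨S=∅; E=∅; C=[1 :: SEL :: (λz. 5) :: AP]; D=∅⟩
t=3: ⟨S=[1]; E=∅; C=[SEL :: (λz. 5) :: AP]; D=∅⟩
t=4: ⟨S=∅; E=∅; C=[4 :: (λz. 5) :: AP]; D=∅⟩
t=5: ⟨S=[4]; E=∅; C=[(λz. 5) :: AP]; D=∅⟩
t=6: ⟨S=[clo(λz. 5, ∅) :: 4]; E=∅; C=[AP]; D=∅⟩
t=7: ⟨S=∅; E={z↦4}; C=[5]; D=[(∅, ∅, ∅)]⟩
t=8: ⟨S=[5]; E={z↦4}; C=∅; D=[(∅, ∅, ∅)]⟩
t=9: ⟨S=[5]; E=∅; C=∅; D=∅⟩
→ final value 5

Answer: 5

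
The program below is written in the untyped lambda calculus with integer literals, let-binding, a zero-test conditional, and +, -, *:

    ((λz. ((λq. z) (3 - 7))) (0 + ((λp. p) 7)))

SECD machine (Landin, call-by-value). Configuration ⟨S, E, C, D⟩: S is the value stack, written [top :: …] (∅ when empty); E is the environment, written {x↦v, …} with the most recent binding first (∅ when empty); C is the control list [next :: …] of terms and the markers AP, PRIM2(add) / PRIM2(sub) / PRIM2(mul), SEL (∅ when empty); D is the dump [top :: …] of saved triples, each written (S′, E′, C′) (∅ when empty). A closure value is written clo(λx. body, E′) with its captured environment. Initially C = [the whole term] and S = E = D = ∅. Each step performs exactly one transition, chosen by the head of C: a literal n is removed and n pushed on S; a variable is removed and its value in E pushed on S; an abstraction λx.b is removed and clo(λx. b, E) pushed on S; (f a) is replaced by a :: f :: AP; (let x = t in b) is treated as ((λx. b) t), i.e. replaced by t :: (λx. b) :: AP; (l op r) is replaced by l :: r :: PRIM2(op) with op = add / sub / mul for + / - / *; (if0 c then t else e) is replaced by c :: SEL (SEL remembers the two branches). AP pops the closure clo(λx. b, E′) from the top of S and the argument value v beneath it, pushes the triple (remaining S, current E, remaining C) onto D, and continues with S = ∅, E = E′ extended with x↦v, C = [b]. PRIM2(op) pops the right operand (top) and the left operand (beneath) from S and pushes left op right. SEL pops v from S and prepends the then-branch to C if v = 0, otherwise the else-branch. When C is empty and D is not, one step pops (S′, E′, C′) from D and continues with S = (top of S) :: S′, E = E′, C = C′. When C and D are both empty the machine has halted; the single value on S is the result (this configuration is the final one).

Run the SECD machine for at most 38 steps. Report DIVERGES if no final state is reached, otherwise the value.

Answer: 7

Execution trace:
t=0: [S=∅ | E=∅ | C=[((λz. ((λq. z) (3 - 7))) (0 + ((λp. p) 7)))] | D=∅]
t=1: [S=∅ | E=∅ | C=[(0 + ((λp. p) 7)) :: (λz. ((λq. z) (3 - 7))) :: AP] | D=∅]
t=2: [S=∅ | E=∅ | C=[0 :: ((λp. p) 7) :: PRIM2(add) :: (λz. ((λq. z) (3 - 7))) :: AP] | D=∅]
t=3: [S=[0] | E=∅ | C=[((λp. p) 7) :: PRIM2(add) :: (λz. ((λq. z) (3 - 7))) :: AP] | D=∅]
t=4: [S=[0] | E=∅ | C=[7 :: (λp. p) :: AP :: PRIM2(add) :: (λz. ((λq. z) (3 - 7))) :: AP] | D=∅]
t=5: [S=[7 :: 0] | E=∅ | C=[(λp. p) :: AP :: PRIM2(add) :: (λz. ((λq. z) (3 - 7))) :: AP] | D=∅]
t=6: [S=[clo(λp. p, ∅) :: 7 :: 0] | E=∅ | C=[AP :: PRIM2(add) :: (λz. ((λq. z) (3 - 7))) :: AP] | D=∅]
t=7: [S=∅ | E={p↦7} | C=[p] | D=[([0], ∅, [PRIM2(add) :: (λz. ((λq. z) (3 - 7))) :: AP])]]
t=8: [S=[7] | E={p↦7} | C=∅ | D=[([0], ∅, [PRIM2(add) :: (λz. ((λq. z) (3 - 7))) :: AP])]]
t=9: [S=[7 :: 0] | E=∅ | C=[PRIM2(add) :: (λz. ((λq. z) (3 - 7))) :: AP] | D=∅]
t=10: [S=[7] | E=∅ | C=[(λz. ((λq. z) (3 - 7))) :: AP] | D=∅]
t=11: [S=[clo(λz. ((λq. z) (3 - 7)), ∅) :: 7] | E=∅ | C=[AP] | D=∅]
t=12: [S=∅ | E={z↦7} | C=[((λq. z) (3 - 7))] | D=[(∅, ∅, ∅)]]
t=13: [S=∅ | E={z↦7} | C=[(3 - 7) :: (λq. z) :: AP] | D=[(∅, ∅, ∅)]]
t=14: [S=∅ | E={z↦7} | C=[3 :: 7 :: PRIM2(sub) :: (λq. z) :: AP] | D=[(∅, ∅, ∅)]]
t=15: [S=[3] | E={z↦7} | C=[7 :: PRIM2(sub) :: (λq. z) :: AP] | D=[(∅, ∅, ∅)]]
t=16: [S=[7 :: 3] | E={z↦7} | C=[PRIM2(sub) :: (λq. z) :: AP] | D=[(∅, ∅, ∅)]]
t=17: [S=[-4] | E={z↦7} | C=[(λq. z) :: AP] | D=[(∅, ∅, ∅)]]
t=18: [S=[clo(λq. z, {z↦7}) :: -4] | E={z↦7} | C=[AP] | D=[(∅, ∅, ∅)]]
t=19: [S=∅ | E={q↦-4, z↦7} | C=[z] | D=[(∅, {z↦7}, ∅) :: (∅, ∅, ∅)]]
t=20: [S=[7] | E={q↦-4, z↦7} | C=∅ | D=[(∅, {z↦7}, ∅) :: (∅, ∅, ∅)]]
t=21: [S=[7] | E={z↦7} | C=∅ | D=[(∅, ∅, ∅)]]
t=22: [S=[7] | E=∅ | C=∅ | D=∅]
→ final value 7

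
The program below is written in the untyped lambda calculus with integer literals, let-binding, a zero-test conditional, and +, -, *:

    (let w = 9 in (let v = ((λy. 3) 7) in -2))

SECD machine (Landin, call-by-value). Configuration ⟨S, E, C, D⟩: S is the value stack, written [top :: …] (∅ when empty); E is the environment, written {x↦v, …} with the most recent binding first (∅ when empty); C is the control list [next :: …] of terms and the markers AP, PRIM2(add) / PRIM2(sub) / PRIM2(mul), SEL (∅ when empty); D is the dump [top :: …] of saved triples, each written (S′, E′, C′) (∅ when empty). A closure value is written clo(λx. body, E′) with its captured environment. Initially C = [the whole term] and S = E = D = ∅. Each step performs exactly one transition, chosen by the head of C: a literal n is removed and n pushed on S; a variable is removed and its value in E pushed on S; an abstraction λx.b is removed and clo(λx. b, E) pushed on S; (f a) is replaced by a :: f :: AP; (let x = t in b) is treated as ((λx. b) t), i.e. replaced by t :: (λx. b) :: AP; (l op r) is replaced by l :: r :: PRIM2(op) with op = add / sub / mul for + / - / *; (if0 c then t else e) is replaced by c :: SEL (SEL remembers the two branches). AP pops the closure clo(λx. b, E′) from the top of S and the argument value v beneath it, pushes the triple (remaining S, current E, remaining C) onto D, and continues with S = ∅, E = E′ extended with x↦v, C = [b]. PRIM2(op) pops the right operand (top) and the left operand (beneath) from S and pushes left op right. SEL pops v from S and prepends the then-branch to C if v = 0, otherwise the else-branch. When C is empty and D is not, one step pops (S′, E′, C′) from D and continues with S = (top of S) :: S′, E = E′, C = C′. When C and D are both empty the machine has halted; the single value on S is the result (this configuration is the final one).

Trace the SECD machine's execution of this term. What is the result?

t=0: [S=∅ | E=∅ | C=[(let w = 9 in (let v = ((λy. 3) 7) in -2))] | D=∅]
t=1: [S=∅ | E=∅ | C=[9 :: (λw. (let v = ((λy. 3) 7) in -2)) :: AP] | D=∅]
t=2: [S=[9] | E=∅ | C=[(λw. (let v = ((λy. 3) 7) in -2)) :: AP] | D=∅]
t=3: [S=[clo(λw. (let v = ((λy. 3) 7) in -2), ∅) :: 9] | E=∅ | C=[AP] | D=∅]
t=4: [S=∅ | E={w↦9} | C=[(let v = ((λy. 3) 7) in -2)] | D=[(∅, ∅, ∅)]]
t=5: [S=∅ | E={w↦9} | C=[((λy. 3) 7) :: (λv. -2) :: AP] | D=[(∅, ∅, ∅)]]
t=6: [S=∅ | E={w↦9} | C=[7 :: (λy. 3) :: AP :: (λv. -2) :: AP] | D=[(∅, ∅, ∅)]]
t=7: [S=[7] | E={w↦9} | C=[(λy. 3) :: AP :: (λv. -2) :: AP] | D=[(∅, ∅, ∅)]]
t=8: [S=[clo(λy. 3, {w↦9}) :: 7] | E={w↦9} | C=[AP :: (λv. -2) :: AP] | D=[(∅, ∅, ∅)]]
t=9: [S=∅ | E={y↦7, w↦9} | C=[3] | D=[(∅, {w↦9}, [(λv. -2) :: AP]) :: (∅, ∅, ∅)]]
t=10: [S=[3] | E={y↦7, w↦9} | C=∅ | D=[(∅, {w↦9}, [(λv. -2) :: AP]) :: (∅, ∅, ∅)]]
t=11: [S=[3] | E={w↦9} | C=[(λv. -2) :: AP] | D=[(∅, ∅, ∅)]]
t=12: [S=[clo(λv. -2, {w↦9}) :: 3] | E={w↦9} | C=[AP] | D=[(∅, ∅, ∅)]]
t=13: [S=∅ | E={v↦3, w↦9} | C=[-2] | D=[(∅, {w↦9}, ∅) :: (∅, ∅, ∅)]]
t=14: [S=[-2] | E={v↦3, w↦9} | C=∅ | D=[(∅, {w↦9}, ∅) :: (∅, ∅, ∅)]]
t=15: [S=[-2] | E={w↦9} | C=∅ | D=[(∅, ∅, ∅)]]
t=16: [S=[-2] | E=∅ | C=∅ | D=∅]
→ final value -2

Answer: -2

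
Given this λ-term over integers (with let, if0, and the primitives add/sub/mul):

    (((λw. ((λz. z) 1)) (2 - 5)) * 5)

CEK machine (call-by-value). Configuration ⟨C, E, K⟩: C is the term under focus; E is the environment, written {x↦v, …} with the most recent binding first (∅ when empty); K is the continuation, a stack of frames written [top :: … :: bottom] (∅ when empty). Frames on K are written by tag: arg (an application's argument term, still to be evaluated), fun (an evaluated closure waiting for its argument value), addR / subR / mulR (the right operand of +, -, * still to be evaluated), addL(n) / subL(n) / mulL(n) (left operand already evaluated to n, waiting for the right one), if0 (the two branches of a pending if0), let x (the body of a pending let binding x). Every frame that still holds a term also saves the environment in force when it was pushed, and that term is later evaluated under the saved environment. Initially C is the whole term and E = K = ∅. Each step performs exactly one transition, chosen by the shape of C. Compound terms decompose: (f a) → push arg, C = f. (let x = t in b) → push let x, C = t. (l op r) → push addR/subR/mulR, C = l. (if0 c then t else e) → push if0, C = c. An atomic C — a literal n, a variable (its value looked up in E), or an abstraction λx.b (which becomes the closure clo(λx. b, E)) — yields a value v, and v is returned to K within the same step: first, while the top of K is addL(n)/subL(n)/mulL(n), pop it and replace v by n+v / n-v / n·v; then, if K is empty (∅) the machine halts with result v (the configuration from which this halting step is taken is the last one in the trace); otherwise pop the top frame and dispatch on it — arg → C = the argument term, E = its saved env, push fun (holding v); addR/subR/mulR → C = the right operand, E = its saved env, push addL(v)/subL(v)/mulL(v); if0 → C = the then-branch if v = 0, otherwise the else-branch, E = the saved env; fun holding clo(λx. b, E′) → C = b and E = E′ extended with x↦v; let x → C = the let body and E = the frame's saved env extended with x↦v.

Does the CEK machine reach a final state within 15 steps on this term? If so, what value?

step 0: <C=(((λw. ((λz. z) 1)) (2 - 5)) * 5), E=∅, K=∅>
step 1: <C=((λw. ((λz. z) 1)) (2 - 5)), E=∅, K=[mulR]>
step 2: <C=(λw. ((λz. z) 1)), E=∅, K=[arg :: mulR]>
step 3: <C=(2 - 5), E=∅, K=[fun :: mulR]>
step 4: <C=2, E=∅, K=[subR :: fun :: mulR]>
step 5: <C=5, E=∅, K=[subL(2) :: fun :: mulR]>
step 6: <C=((λz. z) 1), E={w↦-3}, K=[mulR]>
step 7: <C=(λz. z), E={w↦-3}, K=[arg :: mulR]>
step 8: <C=1, E={w↦-3}, K=[fun :: mulR]>
step 9: <C=z, E={z↦1, w↦-3}, K=[mulR]>
step 10: <C=5, E=∅, K=[mulL(1)]>
→ final value 5

Answer: 5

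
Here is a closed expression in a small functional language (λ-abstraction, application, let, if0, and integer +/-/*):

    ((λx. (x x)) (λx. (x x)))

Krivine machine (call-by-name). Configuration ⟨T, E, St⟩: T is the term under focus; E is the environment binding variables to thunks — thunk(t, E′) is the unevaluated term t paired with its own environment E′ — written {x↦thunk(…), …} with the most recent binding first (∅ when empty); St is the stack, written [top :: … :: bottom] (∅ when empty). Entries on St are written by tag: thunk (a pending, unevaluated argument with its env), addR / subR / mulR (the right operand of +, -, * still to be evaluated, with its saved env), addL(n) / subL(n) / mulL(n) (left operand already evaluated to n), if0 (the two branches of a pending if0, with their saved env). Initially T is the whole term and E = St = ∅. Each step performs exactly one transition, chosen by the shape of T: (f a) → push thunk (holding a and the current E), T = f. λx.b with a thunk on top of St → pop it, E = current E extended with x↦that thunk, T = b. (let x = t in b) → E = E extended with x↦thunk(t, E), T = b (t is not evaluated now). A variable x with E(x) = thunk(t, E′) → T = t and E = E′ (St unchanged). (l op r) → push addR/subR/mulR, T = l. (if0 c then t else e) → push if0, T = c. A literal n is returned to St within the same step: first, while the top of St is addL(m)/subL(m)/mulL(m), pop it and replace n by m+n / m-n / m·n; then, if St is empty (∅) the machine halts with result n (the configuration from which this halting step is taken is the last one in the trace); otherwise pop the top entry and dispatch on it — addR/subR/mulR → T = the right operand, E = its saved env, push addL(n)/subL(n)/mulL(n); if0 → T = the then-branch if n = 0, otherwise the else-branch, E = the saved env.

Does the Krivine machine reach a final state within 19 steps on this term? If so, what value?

Answer: DIVERGES (no final state within 19 steps)

Machine steps:
[0] [T=((λx. (x x)) (λx. (x x))) | E=∅ | St=∅]
[1] [T=(λx. (x x)) | E=∅ | St=[thunk]]
[2] [T=(x x) | E={x↦thunk((λx. (x x)), ∅)} | St=∅]
[3] [T=x | E={x↦thunk((λx. (x x)), ∅)} | St=[thunk]]
[4] [T=(λx. (x x)) | E=∅ | St=[thunk]]
[5] [T=(x x) | E={x↦thunk(x, {x↦thunk((λx. (x x)), ∅)})} | St=∅]
[6] [T=x | E={x↦thunk(x, {x↦thunk((λx. (x x)), ∅)})} | St=[thunk]]
[7] [T=x | E={x↦thunk((λx. (x x)), ∅)} | St=[thunk]]
[8] [T=(λx. (x x)) | E=∅ | St=[thunk]]
[9] [T=(x x) | E={x↦thunk(x, {x↦thunk(x, {x↦thunk((λx. (x x)), ∅)})})} | St=∅]
[10] [T=x | E={x↦thunk(x, {x↦thunk(x, {x↦thunk((λx. (x x)), ∅)})})} | St=[thunk]]
[11] [T=x | E={x↦thunk(x, {x↦thunk((λx. (x x)), ∅)})} | St=[thunk]]
[12] [T=x | E={x↦thunk((λx. (x x)), ∅)} | St=[thunk]]
[13] [T=(λx. (x x)) | E=∅ | St=[thunk]]
[14] [T=(x x) | E={x↦thunk(x, {x↦thunk(x, {x↦thunk(x, {x↦thunk((λx. (x x)), ∅)})})})} | St=∅]
[15] [T=x | E={x↦thunk(x, {x↦thunk(x, {x↦thunk(x, {x↦thunk((λx. (x x)), ∅)})})})} | St=[thunk]]
[16] [T=x | E={x↦thunk(x, {x↦thunk(x, {x↦thunk((λx. (x x)), ∅)})})} | St=[thunk]]
[17] [T=x | E={x↦thunk(x, {x↦thunk((λx. (x x)), ∅)})} | St=[thunk]]
[18] [T=x | E={x↦thunk((λx. (x x)), ∅)} | St=[thunk]]
[19] [T=(λx. (x x)) | E=∅ | St=[thunk]]
→ 19 transitions taken and the configuration is still not final: no result within 19 steps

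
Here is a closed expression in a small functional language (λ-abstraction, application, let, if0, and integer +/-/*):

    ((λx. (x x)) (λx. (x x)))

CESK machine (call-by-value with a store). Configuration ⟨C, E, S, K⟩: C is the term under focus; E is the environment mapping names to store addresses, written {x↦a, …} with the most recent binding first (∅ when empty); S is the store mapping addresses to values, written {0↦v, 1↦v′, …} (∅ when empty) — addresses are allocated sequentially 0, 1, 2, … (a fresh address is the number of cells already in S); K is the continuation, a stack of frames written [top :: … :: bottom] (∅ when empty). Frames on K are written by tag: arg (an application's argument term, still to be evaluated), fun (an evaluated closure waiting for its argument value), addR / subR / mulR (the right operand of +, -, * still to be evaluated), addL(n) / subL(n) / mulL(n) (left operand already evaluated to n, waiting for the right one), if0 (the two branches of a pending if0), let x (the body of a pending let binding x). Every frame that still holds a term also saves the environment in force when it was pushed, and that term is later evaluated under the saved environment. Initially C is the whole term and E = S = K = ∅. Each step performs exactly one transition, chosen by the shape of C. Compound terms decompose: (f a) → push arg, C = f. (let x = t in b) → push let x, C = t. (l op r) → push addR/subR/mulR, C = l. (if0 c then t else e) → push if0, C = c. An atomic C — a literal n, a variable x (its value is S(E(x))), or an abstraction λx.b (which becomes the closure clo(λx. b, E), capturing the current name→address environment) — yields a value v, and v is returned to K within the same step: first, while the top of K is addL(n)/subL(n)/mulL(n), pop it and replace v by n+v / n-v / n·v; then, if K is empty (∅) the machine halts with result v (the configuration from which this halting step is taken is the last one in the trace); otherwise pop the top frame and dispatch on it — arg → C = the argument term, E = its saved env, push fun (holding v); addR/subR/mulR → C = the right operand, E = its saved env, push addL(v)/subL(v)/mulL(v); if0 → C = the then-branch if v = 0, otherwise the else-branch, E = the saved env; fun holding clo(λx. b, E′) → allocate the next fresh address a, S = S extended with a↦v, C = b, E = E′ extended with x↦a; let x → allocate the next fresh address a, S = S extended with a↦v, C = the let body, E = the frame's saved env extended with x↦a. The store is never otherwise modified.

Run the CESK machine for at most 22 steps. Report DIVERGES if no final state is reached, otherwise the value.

[0] <C=((λx. (x x)) (λx. (x x))), E=∅, S=∅, K=∅>
[1] <C=(λx. (x x)), E=∅, S=∅, K=[arg]>
[2] <C=(λx. (x x)), E=∅, S=∅, K=[fun]>
[3] <C=(x x), E={x↦0}, S={0↦clo(λx. (x x), ∅)}, K=∅>
[4] <C=x, E={x↦0}, S={0↦clo(λx. (x x), ∅)}, K=[arg]>
[5] <C=x, E={x↦0}, S={0↦clo(λx. (x x), ∅)}, K=[fun]>
[6] <C=(x x), E={x↦1}, S={0↦clo(λx. (x x), ∅), 1↦clo(λx. (x x), ∅)}, K=∅>
[7] <C=x, E={x↦1}, S={0↦clo(λx. (x x), ∅), 1↦clo(λx. (x x), ∅)}, K=[arg]>
[8] <C=x, E={x↦1}, S={0↦clo(λx. (x x), ∅), 1↦clo(λx. (x x), ∅)}, K=[fun]>
[9] <C=(x x), E={x↦2}, S={0↦clo(λx. (x x), ∅), 1↦clo(λx. (x x), ∅), 2↦clo(λx. (x x), ∅)}, K=∅>
[10] <C=x, E={x↦2}, S={0↦clo(λx. (x x), ∅), 1↦clo(λx. (x x), ∅), 2↦clo(λx. (x x), ∅)}, K=[arg]>
[11] <C=x, E={x↦2}, S={0↦clo(λx. (x x), ∅), 1↦clo(λx. (x x), ∅), 2↦clo(λx. (x x), ∅)}, K=[fun]>
[12] <C=(x x), E={x↦3}, S={0↦clo(λx. (x x), ∅), 1↦clo(λx. (x x), ∅), 2↦clo(λx. (x x), ∅), 3↦clo(λx. (x x), ∅)}, K=∅>
[13] <C=x, E={x↦3}, S={0↦clo(λx. (x x), ∅), 1↦clo(λx. (x x), ∅), 2↦clo(λx. (x x), ∅), 3↦clo(λx. (x x), ∅)}, K=[arg]>
[14] <C=x, E={x↦3}, S={0↦clo(λx. (x x), ∅), 1↦clo(λx. (x x), ∅), 2↦clo(λx. (x x), ∅), 3↦clo(λx. (x x), ∅)}, K=[fun]>
[15] <C=(x x), E={x↦4}, S={0↦clo(λx. (x x), ∅), 1↦clo(λx. (x x), ∅), 2↦clo(λx. (x x), ∅), 3↦clo(λx. (x x), ∅), 4↦clo(λx. (x x), ∅)}, K=∅>
[16] <C=x, E={x↦4}, S={0↦clo(λx. (x x), ∅), 1↦clo(λx. (x x), ∅), 2↦clo(λx. (x x), ∅), 3↦clo(λx. (x x), ∅), 4↦clo(λx. (x x), ∅)}, K=[arg]>
[17] <C=x, E={x↦4}, S={0↦clo(λx. (x x), ∅), 1↦clo(λx. (x x), ∅), 2↦clo(λx. (x x), ∅), 3↦clo(λx. (x x), ∅), 4↦clo(λx. (x x), ∅)}, K=[fun]>
[18] <C=(x x), E={x↦5}, S={0↦clo(λx. (x x), ∅), 1↦clo(λx. (x x), ∅), 2↦clo(λx. (x x), ∅), 3↦clo(λx. (x x), ∅), 4↦clo(λx. (x x), ∅), 5↦clo(λx. (x x), ∅)}, K=∅>
[19] <C=x, E={x↦5}, S={0↦clo(λx. (x x), ∅), 1↦clo(λx. (x x), ∅), 2↦clo(λx. (x x), ∅), 3↦clo(λx. (x x), ∅), 4↦clo(λx. (x x), ∅), 5↦clo(λx. (x x), ∅)}, K=[arg]>
[20] <C=x, E={x↦5}, S={0↦clo(λx. (x x), ∅), 1↦clo(λx. (x x), ∅), 2↦clo(λx. (x x), ∅), 3↦clo(λx. (x x), ∅), 4↦clo(λx. (x x), ∅), 5↦clo(λx. (x x), ∅)}, K=[fun]>
[21] <C=(x x), E={x↦6}, S={0↦clo(λx. (x x), ∅), 1↦clo(λx. (x x), ∅), 2↦clo(λx. (x x), ∅), 3↦clo(λx. (x x), ∅), 4↦clo(λx. (x x), ∅), 5↦clo(λx. (x x), ∅), 6↦clo(λx. (x x), ∅)}, K=∅>
[22] <C=x, E={x↦6}, S={0↦clo(λx. (x x), ∅), 1↦clo(λx. (x x), ∅), 2↦clo(λx. (x x), ∅), 3↦clo(λx. (x x), ∅), 4↦clo(λx. (x x), ∅), 5↦clo(λx. (x x), ∅), 6↦clo(λx. (x x), ∅)}, K=[arg]>
→ 22 transitions taken and the configuration is still not final: no result within 22 steps

Answer: DIVERGES (no final state within 22 steps)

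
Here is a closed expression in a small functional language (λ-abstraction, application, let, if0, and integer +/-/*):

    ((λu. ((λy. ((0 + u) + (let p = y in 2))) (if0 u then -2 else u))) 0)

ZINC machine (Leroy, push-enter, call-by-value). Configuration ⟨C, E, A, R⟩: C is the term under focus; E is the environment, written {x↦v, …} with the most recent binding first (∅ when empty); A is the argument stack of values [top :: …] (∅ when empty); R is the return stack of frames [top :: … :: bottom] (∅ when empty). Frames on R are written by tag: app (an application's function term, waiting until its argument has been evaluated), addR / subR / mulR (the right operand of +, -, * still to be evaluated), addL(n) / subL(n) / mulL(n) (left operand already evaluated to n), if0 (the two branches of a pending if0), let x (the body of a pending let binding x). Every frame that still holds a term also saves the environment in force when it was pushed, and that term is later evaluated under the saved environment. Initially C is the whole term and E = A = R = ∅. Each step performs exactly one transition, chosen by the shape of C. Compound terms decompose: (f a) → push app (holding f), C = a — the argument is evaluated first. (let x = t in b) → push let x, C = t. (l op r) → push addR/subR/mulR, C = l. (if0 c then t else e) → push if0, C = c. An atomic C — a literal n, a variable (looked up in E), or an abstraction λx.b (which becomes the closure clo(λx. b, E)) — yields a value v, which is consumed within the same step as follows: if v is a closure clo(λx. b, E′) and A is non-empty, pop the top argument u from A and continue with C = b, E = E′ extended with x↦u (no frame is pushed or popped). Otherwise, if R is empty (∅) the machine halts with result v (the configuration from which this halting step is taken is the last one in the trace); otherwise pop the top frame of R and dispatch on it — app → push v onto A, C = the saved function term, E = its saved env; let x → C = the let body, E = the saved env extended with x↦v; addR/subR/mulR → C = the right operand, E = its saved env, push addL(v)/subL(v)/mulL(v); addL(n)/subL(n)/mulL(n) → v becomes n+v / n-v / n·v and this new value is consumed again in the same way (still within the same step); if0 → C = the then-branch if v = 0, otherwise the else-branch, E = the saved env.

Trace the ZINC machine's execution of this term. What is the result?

[0] <C=((λu. ((λy. ((0 + u) + (let p = y in 2))) (if0 u then -2 else u))) 0), E=∅, A=∅, R=∅>
[1] <C=0, E=∅, A=∅, R=[app]>
[2] <C=(λu. ((λy. ((0 + u) + (let p = y in 2))) (if0 u then -2 else u))), E=∅, A=[0], R=∅>
[3] <C=((λy. ((0 + u) + (let p = y in 2))) (if0 u then -2 else u)), E={u↦0}, A=∅, R=∅>
[4] <C=(if0 u then -2 else u), E={u↦0}, A=∅, R=[app]>
[5] <C=u, E={u↦0}, A=∅, R=[if0 :: app]>
[6] <C=-2, E={u↦0}, A=∅, R=[app]>
[7] <C=(λy. ((0 + u) + (let p = y in 2))), E={u↦0}, A=[-2], R=∅>
[8] <C=((0 + u) + (let p = y in 2)), E={y↦-2, u↦0}, A=∅, R=∅>
[9] <C=(0 + u), E={y↦-2, u↦0}, A=∅, R=[addR]>
[10] <C=0, E={y↦-2, u↦0}, A=∅, R=[addR :: addR]>
[11] <C=u, E={y↦-2, u↦0}, A=∅, R=[addL(0) :: addR]>
[12] <C=(let p = y in 2), E={y↦-2, u↦0}, A=∅, R=[addL(0)]>
[13] <C=y, E={y↦-2, u↦0}, A=∅, R=[let p :: addL(0)]>
[14] <C=2, E={p↦-2, y↦-2, u↦0}, A=∅, R=[addL(0)]>
→ final value 2

Answer: 2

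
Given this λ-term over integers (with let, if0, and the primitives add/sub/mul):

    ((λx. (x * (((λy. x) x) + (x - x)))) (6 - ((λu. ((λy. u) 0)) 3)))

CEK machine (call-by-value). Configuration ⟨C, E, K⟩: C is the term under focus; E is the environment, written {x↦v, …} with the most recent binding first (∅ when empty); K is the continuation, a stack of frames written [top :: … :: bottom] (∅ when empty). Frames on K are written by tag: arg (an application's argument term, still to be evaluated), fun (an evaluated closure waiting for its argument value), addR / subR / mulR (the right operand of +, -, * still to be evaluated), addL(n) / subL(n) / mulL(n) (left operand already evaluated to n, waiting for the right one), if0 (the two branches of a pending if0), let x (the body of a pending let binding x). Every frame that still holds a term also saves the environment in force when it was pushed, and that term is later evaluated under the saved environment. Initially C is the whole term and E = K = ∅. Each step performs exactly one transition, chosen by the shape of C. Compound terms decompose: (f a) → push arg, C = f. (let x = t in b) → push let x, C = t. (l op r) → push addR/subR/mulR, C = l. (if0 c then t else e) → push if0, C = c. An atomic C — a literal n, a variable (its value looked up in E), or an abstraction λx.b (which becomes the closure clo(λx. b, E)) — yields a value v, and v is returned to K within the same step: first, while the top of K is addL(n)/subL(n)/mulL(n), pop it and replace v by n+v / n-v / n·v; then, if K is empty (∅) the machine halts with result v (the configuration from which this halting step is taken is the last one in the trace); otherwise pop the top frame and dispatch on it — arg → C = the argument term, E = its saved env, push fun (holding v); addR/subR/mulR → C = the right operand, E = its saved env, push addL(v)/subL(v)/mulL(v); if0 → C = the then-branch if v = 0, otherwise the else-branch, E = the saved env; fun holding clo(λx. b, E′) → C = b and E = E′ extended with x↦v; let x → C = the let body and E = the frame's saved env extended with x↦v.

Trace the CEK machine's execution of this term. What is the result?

Answer: 9

Derivation:
[0] [C=((λx. (x * (((λy. x) x) + (x - x)))) (6 - ((λu. ((λy. u) 0)) 3))) | E=∅ | K=∅]
[1] [C=(λx. (x * (((λy. x) x) + (x - x)))) | E=∅ | K=[arg]]
[2] [C=(6 - ((λu. ((λy. u) 0)) 3)) | E=∅ | K=[fun]]
[3] [C=6 | E=∅ | K=[subR :: fun]]
[4] [C=((λu. ((λy. u) 0)) 3) | E=∅ | K=[subL(6) :: fun]]
[5] [C=(λu. ((λy. u) 0)) | E=∅ | K=[arg :: subL(6) :: fun]]
[6] [C=3 | E=∅ | K=[fun :: subL(6) :: fun]]
[7] [C=((λy. u) 0) | E={u↦3} | K=[subL(6) :: fun]]
[8] [C=(λy. u) | E={u↦3} | K=[arg :: subL(6) :: fun]]
[9] [C=0 | E={u↦3} | K=[fun :: subL(6) :: fun]]
[10] [C=u | E={y↦0, u↦3} | K=[subL(6) :: fun]]
[11] [C=(x * (((λy. x) x) + (x - x))) | E={x↦3} | K=∅]
[12] [C=x | E={x↦3} | K=[mulR]]
[13] [C=(((λy. x) x) + (x - x)) | E={x↦3} | K=[mulL(3)]]
[14] [C=((λy. x) x) | E={x↦3} | K=[addR :: mulL(3)]]
[15] [C=(λy. x) | E={x↦3} | K=[arg :: addR :: mulL(3)]]
[16] [C=x | E={x↦3} | K=[fun :: addR :: mulL(3)]]
[17] [C=x | E={y↦3, x↦3} | K=[addR :: mulL(3)]]
[18] [C=(x - x) | E={x↦3} | K=[addL(3) :: mulL(3)]]
[19] [C=x | E={x↦3} | K=[subR :: addL(3) :: mulL(3)]]
[20] [C=x | E={x↦3} | K=[subL(3) :: addL(3) :: mulL(3)]]
→ final value 9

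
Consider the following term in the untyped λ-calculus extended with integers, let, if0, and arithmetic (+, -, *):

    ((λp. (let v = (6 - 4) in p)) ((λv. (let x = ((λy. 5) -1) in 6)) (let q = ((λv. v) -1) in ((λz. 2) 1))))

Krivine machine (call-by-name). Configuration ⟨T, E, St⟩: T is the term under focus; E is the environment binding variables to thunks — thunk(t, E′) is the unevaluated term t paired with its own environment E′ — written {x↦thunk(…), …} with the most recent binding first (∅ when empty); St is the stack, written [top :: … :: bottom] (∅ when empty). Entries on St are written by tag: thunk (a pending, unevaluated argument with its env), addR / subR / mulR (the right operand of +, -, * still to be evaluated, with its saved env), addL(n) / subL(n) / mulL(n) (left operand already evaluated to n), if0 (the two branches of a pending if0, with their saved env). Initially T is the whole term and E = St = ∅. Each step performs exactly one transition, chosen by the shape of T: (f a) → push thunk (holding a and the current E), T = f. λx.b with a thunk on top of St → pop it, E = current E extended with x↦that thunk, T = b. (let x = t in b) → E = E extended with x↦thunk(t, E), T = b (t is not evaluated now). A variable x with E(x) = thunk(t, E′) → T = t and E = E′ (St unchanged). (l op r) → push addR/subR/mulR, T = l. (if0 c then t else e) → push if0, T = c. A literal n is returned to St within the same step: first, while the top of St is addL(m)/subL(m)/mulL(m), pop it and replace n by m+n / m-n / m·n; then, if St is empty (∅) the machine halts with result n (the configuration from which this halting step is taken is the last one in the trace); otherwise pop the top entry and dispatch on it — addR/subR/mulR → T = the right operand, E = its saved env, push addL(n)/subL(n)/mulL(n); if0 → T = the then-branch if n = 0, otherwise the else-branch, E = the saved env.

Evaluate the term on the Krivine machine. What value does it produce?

Answer: 6

Execution trace:
step 0: <T=((λp. (let v = (6 - 4) in p)) ((λv. (let x = ((λy. 5) -1) in 6)) (let q = ((λv. v) -1) in ((λz. 2) 1)))), E=∅, St=∅>
step 1: <T=(λp. (let v = (6 - 4) in p)), E=∅, St=[thunk]>
step 2: <T=(let v = (6 - 4) in p), E={p↦thunk(((λv. (let x = ((λy. 5) -1) in 6)) (let q = ((λv. v) -1) in ((λz. 2) 1))), ∅)}, St=∅>
step 3: <T=p, E={v↦thunk((6 - 4), {p↦thunk(((λv. (let x = ((λy. 5) -1) in 6)) (let q = ((λv. v) -1) in ((λz. 2) 1))), ∅)}), p↦thunk(((λv. (let x = ((λy. 5) -1) in 6)) (let q = ((λv. v) -1) in ((λz. 2) 1))), ∅)}, St=∅>
step 4: <T=((λv. (let x = ((λy. 5) -1) in 6)) (let q = ((λv. v) -1) in ((λz. 2) 1))), E=∅, St=∅>
step 5: <T=(λv. (let x = ((λy. 5) -1) in 6)), E=∅, St=[thunk]>
step 6: <T=(let x = ((λy. 5) -1) in 6), E={v↦thunk((let q = ((λv. v) -1) in ((λz. 2) 1)), ∅)}, St=∅>
step 7: <T=6, E={x↦thunk(((λy. 5) -1), {v↦thunk((let q = ((λv. v) -1) in ((λz. 2) 1)), ∅)}), v↦thunk((let q = ((λv. v) -1) in ((λz. 2) 1)), ∅)}, St=∅>
→ final value 6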